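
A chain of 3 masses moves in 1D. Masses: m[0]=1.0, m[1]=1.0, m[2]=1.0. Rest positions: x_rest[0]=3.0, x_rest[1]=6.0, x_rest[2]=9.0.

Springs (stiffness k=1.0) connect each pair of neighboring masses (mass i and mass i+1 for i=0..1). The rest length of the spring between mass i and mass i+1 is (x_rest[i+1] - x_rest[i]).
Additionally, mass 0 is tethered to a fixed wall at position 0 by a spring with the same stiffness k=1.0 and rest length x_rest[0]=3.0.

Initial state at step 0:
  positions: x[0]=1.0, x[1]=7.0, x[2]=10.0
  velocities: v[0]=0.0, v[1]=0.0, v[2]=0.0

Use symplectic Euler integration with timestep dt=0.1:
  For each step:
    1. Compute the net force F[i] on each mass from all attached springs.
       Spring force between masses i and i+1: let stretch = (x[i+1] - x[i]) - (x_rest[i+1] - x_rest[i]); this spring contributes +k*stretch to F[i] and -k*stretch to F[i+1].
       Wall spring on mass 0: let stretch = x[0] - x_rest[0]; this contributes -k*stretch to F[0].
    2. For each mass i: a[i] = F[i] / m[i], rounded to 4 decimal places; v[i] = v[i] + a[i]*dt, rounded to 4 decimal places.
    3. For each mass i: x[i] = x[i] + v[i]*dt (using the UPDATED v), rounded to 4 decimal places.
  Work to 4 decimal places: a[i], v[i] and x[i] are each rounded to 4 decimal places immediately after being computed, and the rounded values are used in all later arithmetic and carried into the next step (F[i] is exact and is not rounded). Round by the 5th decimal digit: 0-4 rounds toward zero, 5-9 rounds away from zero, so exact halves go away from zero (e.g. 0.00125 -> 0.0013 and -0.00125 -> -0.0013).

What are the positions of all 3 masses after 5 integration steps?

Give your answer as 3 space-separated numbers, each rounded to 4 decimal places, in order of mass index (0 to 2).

Step 0: x=[1.0000 7.0000 10.0000] v=[0.0000 0.0000 0.0000]
Step 1: x=[1.0500 6.9700 10.0000] v=[0.5000 -0.3000 0.0000]
Step 2: x=[1.1487 6.9111 9.9997] v=[0.9870 -0.5890 -0.0030]
Step 3: x=[1.2935 6.8255 9.9985] v=[1.4484 -0.8564 -0.0119]
Step 4: x=[1.4807 6.7163 9.9956] v=[1.8723 -1.0923 -0.0292]
Step 5: x=[1.7055 6.5875 9.9899] v=[2.2478 -1.2879 -0.0571]

Answer: 1.7055 6.5875 9.9899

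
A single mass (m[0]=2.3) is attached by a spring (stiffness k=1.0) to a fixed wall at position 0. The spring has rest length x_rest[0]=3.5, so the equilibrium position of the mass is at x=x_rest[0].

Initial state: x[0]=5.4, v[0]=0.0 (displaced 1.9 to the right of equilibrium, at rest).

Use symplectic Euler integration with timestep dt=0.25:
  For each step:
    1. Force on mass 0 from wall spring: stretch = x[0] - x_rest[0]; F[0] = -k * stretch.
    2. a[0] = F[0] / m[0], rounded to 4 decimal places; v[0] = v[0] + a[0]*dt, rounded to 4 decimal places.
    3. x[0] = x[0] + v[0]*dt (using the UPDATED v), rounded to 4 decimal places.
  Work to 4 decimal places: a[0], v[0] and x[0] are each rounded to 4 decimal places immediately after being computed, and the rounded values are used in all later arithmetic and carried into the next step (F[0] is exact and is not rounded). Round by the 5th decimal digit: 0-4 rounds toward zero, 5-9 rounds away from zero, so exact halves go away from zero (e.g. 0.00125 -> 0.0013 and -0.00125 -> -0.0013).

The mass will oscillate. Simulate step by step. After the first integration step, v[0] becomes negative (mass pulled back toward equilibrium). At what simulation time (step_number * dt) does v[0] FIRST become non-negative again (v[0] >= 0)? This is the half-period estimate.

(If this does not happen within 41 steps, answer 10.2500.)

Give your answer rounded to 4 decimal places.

Answer: 5.0000

Derivation:
Step 0: x=[5.4000] v=[0.0000]
Step 1: x=[5.3484] v=[-0.2065]
Step 2: x=[5.2466] v=[-0.4074]
Step 3: x=[5.0973] v=[-0.5973]
Step 4: x=[4.9046] v=[-0.7709]
Step 5: x=[4.6737] v=[-0.9236]
Step 6: x=[4.4109] v=[-1.0512]
Step 7: x=[4.1234] v=[-1.1502]
Step 8: x=[3.8189] v=[-1.2180]
Step 9: x=[3.5057] v=[-1.2527]
Step 10: x=[3.1924] v=[-1.2533]
Step 11: x=[2.8874] v=[-1.2199]
Step 12: x=[2.5991] v=[-1.1533]
Step 13: x=[2.3353] v=[-1.0554]
Step 14: x=[2.1031] v=[-0.9288]
Step 15: x=[1.9089] v=[-0.7770]
Step 16: x=[1.7579] v=[-0.6041]
Step 17: x=[1.6542] v=[-0.4148]
Step 18: x=[1.6007] v=[-0.2142]
Step 19: x=[1.5988] v=[-0.0078]
Step 20: x=[1.6485] v=[0.1989]
First v>=0 after going negative at step 20, time=5.0000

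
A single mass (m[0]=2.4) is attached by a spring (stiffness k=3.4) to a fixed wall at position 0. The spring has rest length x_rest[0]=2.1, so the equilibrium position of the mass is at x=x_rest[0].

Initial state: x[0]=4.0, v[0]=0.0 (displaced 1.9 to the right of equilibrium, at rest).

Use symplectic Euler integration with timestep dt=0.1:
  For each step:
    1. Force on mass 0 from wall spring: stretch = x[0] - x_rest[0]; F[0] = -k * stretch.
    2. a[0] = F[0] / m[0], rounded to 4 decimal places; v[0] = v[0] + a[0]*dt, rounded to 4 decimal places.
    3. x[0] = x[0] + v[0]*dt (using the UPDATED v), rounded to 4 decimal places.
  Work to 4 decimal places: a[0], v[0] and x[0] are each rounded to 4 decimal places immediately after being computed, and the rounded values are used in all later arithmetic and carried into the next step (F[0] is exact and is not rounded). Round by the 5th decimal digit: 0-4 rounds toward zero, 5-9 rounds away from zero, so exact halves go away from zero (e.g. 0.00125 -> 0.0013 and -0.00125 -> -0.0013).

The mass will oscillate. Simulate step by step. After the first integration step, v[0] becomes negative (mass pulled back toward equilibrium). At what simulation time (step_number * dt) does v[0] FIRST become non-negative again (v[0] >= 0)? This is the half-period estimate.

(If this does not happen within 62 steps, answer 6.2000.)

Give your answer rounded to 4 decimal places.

Step 0: x=[4.0000] v=[0.0000]
Step 1: x=[3.9731] v=[-0.2692]
Step 2: x=[3.9196] v=[-0.5346]
Step 3: x=[3.8404] v=[-0.7924]
Step 4: x=[3.7365] v=[-1.0390]
Step 5: x=[3.6094] v=[-1.2708]
Step 6: x=[3.4609] v=[-1.4846]
Step 7: x=[3.2932] v=[-1.6774]
Step 8: x=[3.1086] v=[-1.8464]
Step 9: x=[2.9097] v=[-1.9893]
Step 10: x=[2.6993] v=[-2.1040]
Step 11: x=[2.4804] v=[-2.1889]
Step 12: x=[2.2561] v=[-2.2428]
Step 13: x=[2.0296] v=[-2.2649]
Step 14: x=[1.8041] v=[-2.2549]
Step 15: x=[1.5828] v=[-2.2130]
Step 16: x=[1.3688] v=[-2.1397]
Step 17: x=[1.1652] v=[-2.0361]
Step 18: x=[0.9748] v=[-1.9037]
Step 19: x=[0.8004] v=[-1.7443]
Step 20: x=[0.6444] v=[-1.5602]
Step 21: x=[0.5090] v=[-1.3540]
Step 22: x=[0.3961] v=[-1.1286]
Step 23: x=[0.3074] v=[-0.8872]
Step 24: x=[0.2441] v=[-0.6333]
Step 25: x=[0.2071] v=[-0.3704]
Step 26: x=[0.1969] v=[-0.1022]
Step 27: x=[0.2136] v=[0.1674]
First v>=0 after going negative at step 27, time=2.7000

Answer: 2.7000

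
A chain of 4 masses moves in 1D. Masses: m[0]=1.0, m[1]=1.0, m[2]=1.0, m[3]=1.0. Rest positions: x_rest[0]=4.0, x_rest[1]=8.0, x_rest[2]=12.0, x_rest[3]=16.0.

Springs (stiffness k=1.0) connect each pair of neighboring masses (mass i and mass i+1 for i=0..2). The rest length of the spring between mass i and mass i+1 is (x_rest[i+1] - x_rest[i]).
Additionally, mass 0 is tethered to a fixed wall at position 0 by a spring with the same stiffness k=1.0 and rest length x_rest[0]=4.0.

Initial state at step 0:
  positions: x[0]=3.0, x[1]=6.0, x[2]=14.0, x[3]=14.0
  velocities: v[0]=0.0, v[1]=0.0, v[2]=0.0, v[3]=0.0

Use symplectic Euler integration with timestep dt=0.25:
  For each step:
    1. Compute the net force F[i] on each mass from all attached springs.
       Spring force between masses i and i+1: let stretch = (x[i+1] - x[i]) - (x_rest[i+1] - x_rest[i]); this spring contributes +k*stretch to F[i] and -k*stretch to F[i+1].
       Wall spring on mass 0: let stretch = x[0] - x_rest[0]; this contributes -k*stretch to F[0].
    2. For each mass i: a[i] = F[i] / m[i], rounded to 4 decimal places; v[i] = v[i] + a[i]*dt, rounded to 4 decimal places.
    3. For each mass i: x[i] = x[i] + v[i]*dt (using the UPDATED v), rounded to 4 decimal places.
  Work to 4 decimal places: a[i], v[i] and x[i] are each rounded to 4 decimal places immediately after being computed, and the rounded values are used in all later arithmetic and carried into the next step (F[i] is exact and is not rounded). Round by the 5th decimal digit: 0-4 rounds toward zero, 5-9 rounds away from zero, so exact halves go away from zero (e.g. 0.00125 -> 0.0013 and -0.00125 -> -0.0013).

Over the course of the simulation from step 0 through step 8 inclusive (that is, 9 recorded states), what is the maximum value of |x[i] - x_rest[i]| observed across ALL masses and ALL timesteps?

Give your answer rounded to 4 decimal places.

Answer: 3.1879

Derivation:
Step 0: x=[3.0000 6.0000 14.0000 14.0000] v=[0.0000 0.0000 0.0000 0.0000]
Step 1: x=[3.0000 6.3125 13.5000 14.2500] v=[0.0000 1.2500 -2.0000 1.0000]
Step 2: x=[3.0195 6.8672 12.5977 14.7031] v=[0.0781 2.2188 -3.6094 1.8125]
Step 3: x=[3.0908 7.5396 11.4688 15.2747] v=[0.2852 2.6895 -4.5157 2.2862]
Step 4: x=[3.2470 8.1795 10.3322 15.8584] v=[0.6247 2.5596 -4.5465 2.3347]
Step 5: x=[3.5085 8.6457 9.4064 16.3467] v=[1.0461 1.8647 -3.7031 1.9532]
Step 6: x=[3.8718 8.8384 8.8669 16.6512] v=[1.4533 0.7706 -2.1582 1.2181]
Step 7: x=[4.3036 8.7224 8.8121 16.7192] v=[1.7270 -0.4639 -0.2193 0.2720]
Step 8: x=[4.7426 8.3359 9.2459 16.5430] v=[1.7558 -1.5462 1.7351 -0.7048]
Max displacement = 3.1879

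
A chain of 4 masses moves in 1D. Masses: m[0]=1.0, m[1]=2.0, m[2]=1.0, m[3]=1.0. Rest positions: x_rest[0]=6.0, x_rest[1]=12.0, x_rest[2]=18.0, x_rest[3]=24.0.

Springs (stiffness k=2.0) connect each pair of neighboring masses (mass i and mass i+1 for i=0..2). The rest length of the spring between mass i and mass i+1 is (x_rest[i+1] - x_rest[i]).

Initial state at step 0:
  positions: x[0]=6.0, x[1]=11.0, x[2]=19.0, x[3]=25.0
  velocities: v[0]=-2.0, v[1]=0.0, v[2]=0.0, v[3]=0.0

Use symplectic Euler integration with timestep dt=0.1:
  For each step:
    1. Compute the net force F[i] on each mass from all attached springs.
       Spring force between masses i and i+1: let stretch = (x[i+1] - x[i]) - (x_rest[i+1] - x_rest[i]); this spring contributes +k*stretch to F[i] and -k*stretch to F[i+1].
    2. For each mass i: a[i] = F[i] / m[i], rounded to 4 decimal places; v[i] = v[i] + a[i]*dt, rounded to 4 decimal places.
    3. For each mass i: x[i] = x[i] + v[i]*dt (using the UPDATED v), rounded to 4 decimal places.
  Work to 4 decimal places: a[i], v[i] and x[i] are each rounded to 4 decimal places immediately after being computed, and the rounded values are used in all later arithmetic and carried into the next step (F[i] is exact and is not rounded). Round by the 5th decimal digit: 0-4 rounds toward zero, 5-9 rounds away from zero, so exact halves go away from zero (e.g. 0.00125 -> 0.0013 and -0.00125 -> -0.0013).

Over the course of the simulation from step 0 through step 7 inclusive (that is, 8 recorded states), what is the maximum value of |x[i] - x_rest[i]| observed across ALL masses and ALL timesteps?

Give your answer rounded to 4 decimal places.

Answer: 1.6336

Derivation:
Step 0: x=[6.0000 11.0000 19.0000 25.0000] v=[-2.0000 0.0000 0.0000 0.0000]
Step 1: x=[5.7800 11.0300 18.9600 25.0000] v=[-2.2000 0.3000 -0.4000 0.0000]
Step 2: x=[5.5450 11.0868 18.8822 24.9992] v=[-2.3500 0.5680 -0.7780 -0.0080]
Step 3: x=[5.3008 11.1661 18.7708 24.9961] v=[-2.4416 0.7934 -1.1137 -0.0314]
Step 4: x=[5.0540 11.2628 18.6318 24.9885] v=[-2.4685 0.9673 -1.3896 -0.0765]
Step 5: x=[4.8113 11.3711 18.4726 24.9737] v=[-2.4267 1.0833 -1.5921 -0.1478]
Step 6: x=[4.5798 11.4849 18.3014 24.9489] v=[-2.3147 1.1375 -1.7122 -0.2480]
Step 7: x=[4.3664 11.5978 18.1268 24.9112] v=[-2.1337 1.1286 -1.7460 -0.3775]
Max displacement = 1.6336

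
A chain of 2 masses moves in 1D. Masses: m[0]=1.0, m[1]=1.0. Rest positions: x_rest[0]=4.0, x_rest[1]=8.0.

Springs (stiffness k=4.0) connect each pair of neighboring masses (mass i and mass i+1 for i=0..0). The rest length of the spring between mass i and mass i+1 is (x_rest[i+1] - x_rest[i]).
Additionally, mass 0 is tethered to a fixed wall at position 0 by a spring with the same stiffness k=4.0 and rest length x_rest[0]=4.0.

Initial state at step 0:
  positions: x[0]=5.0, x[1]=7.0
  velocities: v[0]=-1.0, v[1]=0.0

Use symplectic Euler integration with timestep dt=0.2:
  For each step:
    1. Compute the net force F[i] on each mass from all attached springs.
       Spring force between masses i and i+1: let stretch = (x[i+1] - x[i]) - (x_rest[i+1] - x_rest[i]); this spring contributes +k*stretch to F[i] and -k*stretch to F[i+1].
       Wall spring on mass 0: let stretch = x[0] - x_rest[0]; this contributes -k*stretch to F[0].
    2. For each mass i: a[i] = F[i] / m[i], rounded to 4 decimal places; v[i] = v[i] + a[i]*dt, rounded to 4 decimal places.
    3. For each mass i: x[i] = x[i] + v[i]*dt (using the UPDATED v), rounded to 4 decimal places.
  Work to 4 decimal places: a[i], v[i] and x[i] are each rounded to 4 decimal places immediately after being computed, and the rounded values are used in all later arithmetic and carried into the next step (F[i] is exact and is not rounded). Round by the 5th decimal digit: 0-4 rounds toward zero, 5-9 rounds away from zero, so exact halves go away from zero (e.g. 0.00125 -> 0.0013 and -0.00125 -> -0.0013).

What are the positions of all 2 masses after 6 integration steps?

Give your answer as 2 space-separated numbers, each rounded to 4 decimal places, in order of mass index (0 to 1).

Answer: 3.4400 7.8595

Derivation:
Step 0: x=[5.0000 7.0000] v=[-1.0000 0.0000]
Step 1: x=[4.3200 7.3200] v=[-3.4000 1.6000]
Step 2: x=[3.4288 7.8000] v=[-4.4560 2.4000]
Step 3: x=[2.6884 8.2206] v=[-3.7021 2.1030]
Step 4: x=[2.4030 8.3960] v=[-1.4271 0.8772]
Step 5: x=[2.6920 8.2526] v=[1.4449 -0.7172]
Step 6: x=[3.4400 7.8595] v=[3.7398 -1.9657]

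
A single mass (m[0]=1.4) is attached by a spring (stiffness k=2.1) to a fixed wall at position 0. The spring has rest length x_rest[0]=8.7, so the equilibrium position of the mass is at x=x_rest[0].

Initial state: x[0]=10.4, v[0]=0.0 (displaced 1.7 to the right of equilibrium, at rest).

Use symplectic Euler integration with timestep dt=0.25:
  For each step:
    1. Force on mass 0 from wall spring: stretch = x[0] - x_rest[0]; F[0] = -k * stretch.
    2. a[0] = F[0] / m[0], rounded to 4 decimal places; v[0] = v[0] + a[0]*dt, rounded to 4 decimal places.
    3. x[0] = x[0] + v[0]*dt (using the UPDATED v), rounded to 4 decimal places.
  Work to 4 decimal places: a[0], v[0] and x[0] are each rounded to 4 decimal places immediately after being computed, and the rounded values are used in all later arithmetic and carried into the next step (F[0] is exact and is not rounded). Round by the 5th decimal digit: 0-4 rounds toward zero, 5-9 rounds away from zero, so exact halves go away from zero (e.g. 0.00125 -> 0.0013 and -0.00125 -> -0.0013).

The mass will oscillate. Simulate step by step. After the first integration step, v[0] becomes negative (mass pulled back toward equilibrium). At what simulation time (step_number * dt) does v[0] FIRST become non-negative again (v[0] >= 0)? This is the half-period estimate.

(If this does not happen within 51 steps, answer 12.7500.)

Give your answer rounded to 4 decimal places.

Step 0: x=[10.4000] v=[0.0000]
Step 1: x=[10.2406] v=[-0.6375]
Step 2: x=[9.9368] v=[-1.2152]
Step 3: x=[9.5171] v=[-1.6790]
Step 4: x=[9.0208] v=[-1.9854]
Step 5: x=[8.4944] v=[-2.1057]
Step 6: x=[7.9873] v=[-2.0286]
Step 7: x=[7.5470] v=[-1.7613]
Step 8: x=[7.2148] v=[-1.3289]
Step 9: x=[7.0218] v=[-0.7720]
Step 10: x=[6.9861] v=[-0.1427]
Step 11: x=[7.1111] v=[0.5000]
First v>=0 after going negative at step 11, time=2.7500

Answer: 2.7500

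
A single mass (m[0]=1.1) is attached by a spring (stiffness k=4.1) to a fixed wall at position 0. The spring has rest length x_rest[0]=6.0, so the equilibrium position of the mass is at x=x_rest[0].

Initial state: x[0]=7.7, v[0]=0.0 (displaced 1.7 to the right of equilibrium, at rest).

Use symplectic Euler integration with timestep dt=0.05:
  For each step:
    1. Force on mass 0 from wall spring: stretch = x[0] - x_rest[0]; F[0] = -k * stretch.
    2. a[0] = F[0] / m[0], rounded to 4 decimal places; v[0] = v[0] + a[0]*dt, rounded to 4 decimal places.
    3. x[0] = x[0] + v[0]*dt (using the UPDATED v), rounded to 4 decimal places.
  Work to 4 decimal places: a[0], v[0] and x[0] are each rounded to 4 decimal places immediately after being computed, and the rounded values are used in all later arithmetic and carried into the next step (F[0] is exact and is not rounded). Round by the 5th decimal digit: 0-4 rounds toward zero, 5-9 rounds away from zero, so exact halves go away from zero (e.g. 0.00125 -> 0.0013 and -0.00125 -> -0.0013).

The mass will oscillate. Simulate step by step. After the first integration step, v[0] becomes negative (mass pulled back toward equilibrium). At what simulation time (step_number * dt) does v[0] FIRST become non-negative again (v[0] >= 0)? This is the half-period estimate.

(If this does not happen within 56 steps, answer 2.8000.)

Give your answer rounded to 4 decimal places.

Answer: 1.6500

Derivation:
Step 0: x=[7.7000] v=[0.0000]
Step 1: x=[7.6842] v=[-0.3168]
Step 2: x=[7.6527] v=[-0.6307]
Step 3: x=[7.6058] v=[-0.9387]
Step 4: x=[7.5439] v=[-1.2380]
Step 5: x=[7.4676] v=[-1.5257]
Step 6: x=[7.3776] v=[-1.7992]
Step 7: x=[7.2748] v=[-2.0559]
Step 8: x=[7.1601] v=[-2.2935]
Step 9: x=[7.0346] v=[-2.5097]
Step 10: x=[6.8995] v=[-2.7025]
Step 11: x=[6.7560] v=[-2.8701]
Step 12: x=[6.6055] v=[-3.0110]
Step 13: x=[6.4493] v=[-3.1238]
Step 14: x=[6.2889] v=[-3.2075]
Step 15: x=[6.1258] v=[-3.2613]
Step 16: x=[5.9616] v=[-3.2847]
Step 17: x=[5.7977] v=[-3.2775]
Step 18: x=[5.6357] v=[-3.2398]
Step 19: x=[5.4771] v=[-3.1719]
Step 20: x=[5.3234] v=[-3.0745]
Step 21: x=[5.1760] v=[-2.9484]
Step 22: x=[5.0363] v=[-2.7948]
Step 23: x=[4.9055] v=[-2.6152]
Step 24: x=[4.7849] v=[-2.4112]
Step 25: x=[4.6757] v=[-2.1848]
Step 26: x=[4.5788] v=[-1.9380]
Step 27: x=[4.4951] v=[-1.6731]
Step 28: x=[4.4255] v=[-1.3926]
Step 29: x=[4.3705] v=[-1.0992]
Step 30: x=[4.3307] v=[-0.7955]
Step 31: x=[4.3065] v=[-0.4844]
Step 32: x=[4.2981] v=[-0.1688]
Step 33: x=[4.3055] v=[0.1484]
First v>=0 after going negative at step 33, time=1.6500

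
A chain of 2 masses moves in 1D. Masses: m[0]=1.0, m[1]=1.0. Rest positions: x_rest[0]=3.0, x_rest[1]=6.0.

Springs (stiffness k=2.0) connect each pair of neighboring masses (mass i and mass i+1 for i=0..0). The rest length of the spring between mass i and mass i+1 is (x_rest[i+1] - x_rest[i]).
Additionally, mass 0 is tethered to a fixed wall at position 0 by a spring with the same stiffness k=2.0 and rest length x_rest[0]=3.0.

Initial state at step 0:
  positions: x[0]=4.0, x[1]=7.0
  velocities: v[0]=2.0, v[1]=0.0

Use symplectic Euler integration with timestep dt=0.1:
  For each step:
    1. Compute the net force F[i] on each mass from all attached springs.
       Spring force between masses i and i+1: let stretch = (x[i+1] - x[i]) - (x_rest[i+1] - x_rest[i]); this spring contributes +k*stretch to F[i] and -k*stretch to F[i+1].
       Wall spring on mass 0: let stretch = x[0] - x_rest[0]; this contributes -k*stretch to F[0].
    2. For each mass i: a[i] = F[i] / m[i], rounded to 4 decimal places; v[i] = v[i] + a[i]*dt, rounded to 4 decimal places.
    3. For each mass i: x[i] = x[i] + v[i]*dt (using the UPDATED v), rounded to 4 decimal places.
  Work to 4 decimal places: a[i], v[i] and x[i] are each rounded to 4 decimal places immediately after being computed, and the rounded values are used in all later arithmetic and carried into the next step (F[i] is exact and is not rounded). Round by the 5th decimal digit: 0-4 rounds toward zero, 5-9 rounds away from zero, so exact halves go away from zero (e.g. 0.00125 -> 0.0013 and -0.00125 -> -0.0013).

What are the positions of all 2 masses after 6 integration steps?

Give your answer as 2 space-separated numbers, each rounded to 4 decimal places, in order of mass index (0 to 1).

Step 0: x=[4.0000 7.0000] v=[2.0000 0.0000]
Step 1: x=[4.1800 7.0000] v=[1.8000 0.0000]
Step 2: x=[4.3328 7.0036] v=[1.5280 0.0360]
Step 3: x=[4.4524 7.0138] v=[1.1956 0.1018]
Step 4: x=[4.5341 7.0328] v=[0.8174 0.1895]
Step 5: x=[4.5751 7.0618] v=[0.4103 0.2898]
Step 6: x=[4.5744 7.1011] v=[-0.0074 0.3925]

Answer: 4.5744 7.1011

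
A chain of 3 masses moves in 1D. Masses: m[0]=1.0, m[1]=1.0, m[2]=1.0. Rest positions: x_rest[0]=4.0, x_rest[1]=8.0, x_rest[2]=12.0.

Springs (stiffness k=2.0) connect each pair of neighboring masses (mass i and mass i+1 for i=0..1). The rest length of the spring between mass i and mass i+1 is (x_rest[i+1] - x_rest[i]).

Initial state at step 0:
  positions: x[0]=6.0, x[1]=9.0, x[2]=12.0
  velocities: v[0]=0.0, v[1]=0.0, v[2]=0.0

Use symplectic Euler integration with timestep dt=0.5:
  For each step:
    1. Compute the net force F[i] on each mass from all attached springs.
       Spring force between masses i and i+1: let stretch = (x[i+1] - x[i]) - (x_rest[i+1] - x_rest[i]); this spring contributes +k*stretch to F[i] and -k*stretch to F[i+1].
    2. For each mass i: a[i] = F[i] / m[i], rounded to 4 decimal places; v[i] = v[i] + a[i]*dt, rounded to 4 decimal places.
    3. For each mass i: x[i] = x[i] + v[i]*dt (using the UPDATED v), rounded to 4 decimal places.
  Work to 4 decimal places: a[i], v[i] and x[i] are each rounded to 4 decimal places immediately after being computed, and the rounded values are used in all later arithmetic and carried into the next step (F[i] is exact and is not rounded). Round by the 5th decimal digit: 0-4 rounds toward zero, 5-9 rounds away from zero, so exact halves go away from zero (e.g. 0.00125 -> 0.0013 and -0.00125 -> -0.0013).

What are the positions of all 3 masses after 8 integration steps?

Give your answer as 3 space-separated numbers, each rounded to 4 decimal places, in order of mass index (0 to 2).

Answer: 6.0587 9.0001 11.9415

Derivation:
Step 0: x=[6.0000 9.0000 12.0000] v=[0.0000 0.0000 0.0000]
Step 1: x=[5.5000 9.0000 12.5000] v=[-1.0000 0.0000 1.0000]
Step 2: x=[4.7500 9.0000 13.2500] v=[-1.5000 0.0000 1.5000]
Step 3: x=[4.1250 9.0000 13.8750] v=[-1.2500 0.0000 1.2500]
Step 4: x=[3.9375 9.0000 14.0625] v=[-0.3750 0.0000 0.3750]
Step 5: x=[4.2813 9.0000 13.7188] v=[0.6875 0.0000 -0.6875]
Step 6: x=[4.9844 9.0001 13.0157] v=[1.4062 0.0001 -1.4063]
Step 7: x=[5.6954 9.0001 12.3048] v=[1.4219 0.0000 -1.4219]
Step 8: x=[6.0587 9.0001 11.9415] v=[0.7266 0.0000 -0.7266]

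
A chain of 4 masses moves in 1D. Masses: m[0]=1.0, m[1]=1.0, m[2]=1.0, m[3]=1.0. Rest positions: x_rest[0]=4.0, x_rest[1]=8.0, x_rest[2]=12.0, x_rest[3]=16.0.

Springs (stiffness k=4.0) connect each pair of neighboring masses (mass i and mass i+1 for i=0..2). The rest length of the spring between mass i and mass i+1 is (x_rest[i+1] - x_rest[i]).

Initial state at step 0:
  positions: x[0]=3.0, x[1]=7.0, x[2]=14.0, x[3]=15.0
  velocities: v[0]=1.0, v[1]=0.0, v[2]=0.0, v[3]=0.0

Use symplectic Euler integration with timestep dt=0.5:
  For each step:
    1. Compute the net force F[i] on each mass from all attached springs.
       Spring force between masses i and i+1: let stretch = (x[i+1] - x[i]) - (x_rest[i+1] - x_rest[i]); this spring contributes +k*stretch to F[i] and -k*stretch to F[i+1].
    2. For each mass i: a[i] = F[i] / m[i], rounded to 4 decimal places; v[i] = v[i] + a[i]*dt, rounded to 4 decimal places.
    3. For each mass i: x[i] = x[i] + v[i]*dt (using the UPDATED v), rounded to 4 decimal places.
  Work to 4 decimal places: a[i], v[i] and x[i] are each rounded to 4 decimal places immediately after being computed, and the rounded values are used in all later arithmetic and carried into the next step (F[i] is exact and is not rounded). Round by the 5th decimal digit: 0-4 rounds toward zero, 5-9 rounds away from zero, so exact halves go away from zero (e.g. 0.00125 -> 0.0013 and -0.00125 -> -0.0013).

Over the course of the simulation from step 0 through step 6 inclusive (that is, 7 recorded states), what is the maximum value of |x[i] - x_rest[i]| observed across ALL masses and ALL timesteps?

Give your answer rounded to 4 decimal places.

Step 0: x=[3.0000 7.0000 14.0000 15.0000] v=[1.0000 0.0000 0.0000 0.0000]
Step 1: x=[3.5000 10.0000 8.0000 18.0000] v=[1.0000 6.0000 -12.0000 6.0000]
Step 2: x=[6.5000 4.5000 14.0000 15.0000] v=[6.0000 -11.0000 12.0000 -6.0000]
Step 3: x=[3.5000 10.5000 11.5000 15.0000] v=[-6.0000 12.0000 -5.0000 0.0000]
Step 4: x=[3.5000 10.5000 11.5000 15.5000] v=[0.0000 0.0000 0.0000 1.0000]
Step 5: x=[6.5000 4.5000 14.5000 16.0000] v=[6.0000 -12.0000 6.0000 1.0000]
Step 6: x=[3.5000 10.5000 9.0000 19.0000] v=[-6.0000 12.0000 -11.0000 6.0000]
Max displacement = 4.0000

Answer: 4.0000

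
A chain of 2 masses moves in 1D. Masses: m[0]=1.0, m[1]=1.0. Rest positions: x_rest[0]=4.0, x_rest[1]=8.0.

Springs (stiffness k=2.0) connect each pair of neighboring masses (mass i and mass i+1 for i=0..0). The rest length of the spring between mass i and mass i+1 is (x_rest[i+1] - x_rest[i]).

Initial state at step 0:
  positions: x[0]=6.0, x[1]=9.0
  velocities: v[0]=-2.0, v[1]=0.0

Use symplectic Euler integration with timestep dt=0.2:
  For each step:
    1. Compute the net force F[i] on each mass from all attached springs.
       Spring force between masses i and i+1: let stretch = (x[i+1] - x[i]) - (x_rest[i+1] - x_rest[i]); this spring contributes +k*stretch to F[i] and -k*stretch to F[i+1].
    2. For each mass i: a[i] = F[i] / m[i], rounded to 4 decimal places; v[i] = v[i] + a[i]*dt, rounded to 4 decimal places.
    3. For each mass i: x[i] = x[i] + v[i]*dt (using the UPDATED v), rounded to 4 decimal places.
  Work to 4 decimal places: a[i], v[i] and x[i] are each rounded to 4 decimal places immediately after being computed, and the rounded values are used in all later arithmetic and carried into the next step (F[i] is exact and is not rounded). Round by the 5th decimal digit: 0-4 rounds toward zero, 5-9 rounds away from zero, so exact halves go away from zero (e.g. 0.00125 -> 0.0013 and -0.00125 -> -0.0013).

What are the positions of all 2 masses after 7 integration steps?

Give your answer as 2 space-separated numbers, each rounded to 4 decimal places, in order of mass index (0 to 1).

Step 0: x=[6.0000 9.0000] v=[-2.0000 0.0000]
Step 1: x=[5.5200 9.0800] v=[-2.4000 0.4000]
Step 2: x=[5.0048 9.1952] v=[-2.5760 0.5760]
Step 3: x=[4.5048 9.2952] v=[-2.4998 0.4998]
Step 4: x=[4.0681 9.3319] v=[-2.1836 0.1836]
Step 5: x=[3.7325 9.2675] v=[-1.6781 -0.3219]
Step 6: x=[3.5197 9.0803] v=[-1.0641 -0.9359]
Step 7: x=[3.4317 8.7683] v=[-0.4399 -1.5601]

Answer: 3.4317 8.7683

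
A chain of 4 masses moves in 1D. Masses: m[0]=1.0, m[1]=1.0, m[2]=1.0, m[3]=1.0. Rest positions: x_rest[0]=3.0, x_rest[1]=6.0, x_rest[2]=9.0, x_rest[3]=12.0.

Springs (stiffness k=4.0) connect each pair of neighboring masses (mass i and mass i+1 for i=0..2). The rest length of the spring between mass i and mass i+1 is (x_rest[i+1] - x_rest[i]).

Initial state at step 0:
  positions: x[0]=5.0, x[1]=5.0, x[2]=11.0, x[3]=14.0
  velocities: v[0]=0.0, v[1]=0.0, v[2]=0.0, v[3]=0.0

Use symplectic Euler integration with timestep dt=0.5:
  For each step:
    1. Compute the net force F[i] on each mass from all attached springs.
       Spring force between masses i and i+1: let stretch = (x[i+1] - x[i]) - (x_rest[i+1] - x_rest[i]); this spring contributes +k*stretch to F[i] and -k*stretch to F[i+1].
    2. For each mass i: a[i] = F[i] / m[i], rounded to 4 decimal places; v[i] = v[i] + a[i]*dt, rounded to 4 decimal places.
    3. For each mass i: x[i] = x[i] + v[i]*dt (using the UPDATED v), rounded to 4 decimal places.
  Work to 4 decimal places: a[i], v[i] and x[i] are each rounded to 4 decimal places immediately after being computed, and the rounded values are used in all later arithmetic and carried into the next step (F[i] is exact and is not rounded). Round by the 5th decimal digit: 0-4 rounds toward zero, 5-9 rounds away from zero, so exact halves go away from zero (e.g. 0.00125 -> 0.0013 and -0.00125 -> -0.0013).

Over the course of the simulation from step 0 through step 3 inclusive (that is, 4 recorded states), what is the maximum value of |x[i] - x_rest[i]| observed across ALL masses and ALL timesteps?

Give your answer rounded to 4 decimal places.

Answer: 5.0000

Derivation:
Step 0: x=[5.0000 5.0000 11.0000 14.0000] v=[0.0000 0.0000 0.0000 0.0000]
Step 1: x=[2.0000 11.0000 8.0000 14.0000] v=[-6.0000 12.0000 -6.0000 0.0000]
Step 2: x=[5.0000 5.0000 14.0000 11.0000] v=[6.0000 -12.0000 12.0000 -6.0000]
Step 3: x=[5.0000 8.0000 8.0000 14.0000] v=[0.0000 6.0000 -12.0000 6.0000]
Max displacement = 5.0000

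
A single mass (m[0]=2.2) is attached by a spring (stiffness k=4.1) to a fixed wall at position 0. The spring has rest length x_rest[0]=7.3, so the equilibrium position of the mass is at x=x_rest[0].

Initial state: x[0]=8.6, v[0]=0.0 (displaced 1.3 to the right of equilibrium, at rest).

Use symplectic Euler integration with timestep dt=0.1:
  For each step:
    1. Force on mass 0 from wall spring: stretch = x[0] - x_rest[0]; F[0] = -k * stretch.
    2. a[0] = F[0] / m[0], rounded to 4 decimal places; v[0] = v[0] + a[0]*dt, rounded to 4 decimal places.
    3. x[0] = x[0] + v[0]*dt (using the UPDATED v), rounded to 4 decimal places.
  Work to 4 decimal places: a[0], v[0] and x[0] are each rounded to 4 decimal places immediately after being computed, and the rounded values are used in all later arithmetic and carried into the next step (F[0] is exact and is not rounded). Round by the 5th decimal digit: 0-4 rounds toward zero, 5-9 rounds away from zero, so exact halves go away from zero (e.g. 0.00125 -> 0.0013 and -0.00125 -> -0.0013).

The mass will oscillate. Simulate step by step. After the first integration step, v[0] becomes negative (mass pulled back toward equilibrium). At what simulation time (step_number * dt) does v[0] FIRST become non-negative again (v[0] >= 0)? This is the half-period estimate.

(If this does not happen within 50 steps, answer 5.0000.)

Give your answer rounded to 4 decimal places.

Step 0: x=[8.6000] v=[0.0000]
Step 1: x=[8.5758] v=[-0.2423]
Step 2: x=[8.5278] v=[-0.4801]
Step 3: x=[8.4569] v=[-0.7089]
Step 4: x=[8.3645] v=[-0.9245]
Step 5: x=[8.2522] v=[-1.1229]
Step 6: x=[8.1222] v=[-1.3004]
Step 7: x=[7.9768] v=[-1.4536]
Step 8: x=[7.8188] v=[-1.5797]
Step 9: x=[7.6512] v=[-1.6764]
Step 10: x=[7.4770] v=[-1.7419]
Step 11: x=[7.2995] v=[-1.7749]
Step 12: x=[7.1220] v=[-1.7748]
Step 13: x=[6.9478] v=[-1.7416]
Step 14: x=[6.7802] v=[-1.6760]
Step 15: x=[6.6223] v=[-1.5791]
Step 16: x=[6.4770] v=[-1.4528]
Step 17: x=[6.3471] v=[-1.2994]
Step 18: x=[6.2349] v=[-1.1218]
Step 19: x=[6.1426] v=[-0.9233]
Step 20: x=[6.0718] v=[-0.7076]
Step 21: x=[6.0239] v=[-0.4787]
Step 22: x=[5.9998] v=[-0.2409]
Step 23: x=[5.9999] v=[0.0014]
First v>=0 after going negative at step 23, time=2.3000

Answer: 2.3000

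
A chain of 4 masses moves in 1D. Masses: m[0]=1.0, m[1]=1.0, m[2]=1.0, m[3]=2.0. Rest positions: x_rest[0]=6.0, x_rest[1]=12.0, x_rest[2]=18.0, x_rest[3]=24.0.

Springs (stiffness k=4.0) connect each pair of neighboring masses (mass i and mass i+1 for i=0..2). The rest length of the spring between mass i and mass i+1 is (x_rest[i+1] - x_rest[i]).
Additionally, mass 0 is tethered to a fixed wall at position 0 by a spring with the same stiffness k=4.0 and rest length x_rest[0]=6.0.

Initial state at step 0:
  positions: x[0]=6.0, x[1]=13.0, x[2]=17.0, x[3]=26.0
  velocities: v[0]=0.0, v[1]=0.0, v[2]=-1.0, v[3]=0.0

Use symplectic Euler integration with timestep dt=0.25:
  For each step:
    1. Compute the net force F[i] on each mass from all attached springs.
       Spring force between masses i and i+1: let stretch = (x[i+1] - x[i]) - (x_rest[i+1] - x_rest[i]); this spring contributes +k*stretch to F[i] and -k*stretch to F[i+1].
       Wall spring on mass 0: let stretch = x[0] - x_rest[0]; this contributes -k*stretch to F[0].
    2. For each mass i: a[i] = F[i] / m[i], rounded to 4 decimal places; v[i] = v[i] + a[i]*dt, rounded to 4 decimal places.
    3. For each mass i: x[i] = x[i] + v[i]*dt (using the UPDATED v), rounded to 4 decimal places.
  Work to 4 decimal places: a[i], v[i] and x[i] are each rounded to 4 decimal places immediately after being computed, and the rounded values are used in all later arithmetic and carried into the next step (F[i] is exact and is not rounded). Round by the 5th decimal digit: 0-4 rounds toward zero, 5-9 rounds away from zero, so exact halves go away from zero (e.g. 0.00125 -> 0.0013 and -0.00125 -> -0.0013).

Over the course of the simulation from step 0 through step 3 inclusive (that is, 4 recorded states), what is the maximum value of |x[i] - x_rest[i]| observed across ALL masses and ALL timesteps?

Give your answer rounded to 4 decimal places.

Step 0: x=[6.0000 13.0000 17.0000 26.0000] v=[0.0000 0.0000 -1.0000 0.0000]
Step 1: x=[6.2500 12.2500 18.0000 25.6250] v=[1.0000 -3.0000 4.0000 -1.5000]
Step 2: x=[6.4375 11.4375 19.4688 25.0469] v=[0.7500 -3.2500 5.8750 -2.3125]
Step 3: x=[6.2656 11.3828 20.3243 24.5215] v=[-0.6875 -0.2187 3.4218 -2.1016]
Max displacement = 2.3243

Answer: 2.3243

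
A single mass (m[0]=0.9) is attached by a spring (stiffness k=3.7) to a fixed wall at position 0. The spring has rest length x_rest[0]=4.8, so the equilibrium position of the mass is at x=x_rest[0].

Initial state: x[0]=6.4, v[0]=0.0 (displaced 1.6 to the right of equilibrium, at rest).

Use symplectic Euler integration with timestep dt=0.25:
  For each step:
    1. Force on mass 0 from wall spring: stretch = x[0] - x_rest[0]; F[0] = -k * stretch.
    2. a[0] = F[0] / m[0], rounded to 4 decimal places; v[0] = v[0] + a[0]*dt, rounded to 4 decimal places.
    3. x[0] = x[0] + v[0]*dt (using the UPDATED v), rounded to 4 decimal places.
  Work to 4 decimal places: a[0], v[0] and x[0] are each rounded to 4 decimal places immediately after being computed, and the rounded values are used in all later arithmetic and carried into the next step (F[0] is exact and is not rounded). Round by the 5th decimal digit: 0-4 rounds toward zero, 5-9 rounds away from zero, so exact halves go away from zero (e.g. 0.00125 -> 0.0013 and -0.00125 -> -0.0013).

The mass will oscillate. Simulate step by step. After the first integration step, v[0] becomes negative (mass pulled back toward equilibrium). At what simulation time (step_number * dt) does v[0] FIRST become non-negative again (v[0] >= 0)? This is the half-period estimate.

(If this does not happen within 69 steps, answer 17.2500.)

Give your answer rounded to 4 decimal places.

Step 0: x=[6.4000] v=[0.0000]
Step 1: x=[5.9889] v=[-1.6445]
Step 2: x=[5.2723] v=[-2.8664]
Step 3: x=[4.4344] v=[-3.3518]
Step 4: x=[3.6904] v=[-2.9761]
Step 5: x=[3.2315] v=[-1.8357]
Step 6: x=[3.1756] v=[-0.2236]
Step 7: x=[3.5371] v=[1.4459]
First v>=0 after going negative at step 7, time=1.7500

Answer: 1.7500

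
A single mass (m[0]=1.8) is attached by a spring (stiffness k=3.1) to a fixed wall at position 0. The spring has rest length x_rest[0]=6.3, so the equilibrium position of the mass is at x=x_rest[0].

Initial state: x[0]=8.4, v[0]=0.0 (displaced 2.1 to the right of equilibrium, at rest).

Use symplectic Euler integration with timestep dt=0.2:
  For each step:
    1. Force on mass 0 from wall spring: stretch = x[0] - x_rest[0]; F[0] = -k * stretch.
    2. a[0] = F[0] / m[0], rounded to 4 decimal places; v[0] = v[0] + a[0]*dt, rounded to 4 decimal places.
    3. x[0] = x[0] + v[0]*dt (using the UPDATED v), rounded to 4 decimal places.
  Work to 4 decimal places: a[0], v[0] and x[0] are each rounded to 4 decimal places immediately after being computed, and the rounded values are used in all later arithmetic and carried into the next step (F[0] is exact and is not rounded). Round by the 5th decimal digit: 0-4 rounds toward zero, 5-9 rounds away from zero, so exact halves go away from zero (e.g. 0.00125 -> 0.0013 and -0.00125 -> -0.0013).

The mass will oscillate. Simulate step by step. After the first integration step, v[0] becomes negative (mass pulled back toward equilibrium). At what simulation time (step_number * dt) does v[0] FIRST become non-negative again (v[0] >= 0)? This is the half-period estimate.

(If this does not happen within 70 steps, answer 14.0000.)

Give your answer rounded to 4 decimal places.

Answer: 2.4000

Derivation:
Step 0: x=[8.4000] v=[0.0000]
Step 1: x=[8.2553] v=[-0.7233]
Step 2: x=[7.9759] v=[-1.3968]
Step 3: x=[7.5811] v=[-1.9741]
Step 4: x=[7.0980] v=[-2.4154]
Step 5: x=[6.5599] v=[-2.6903]
Step 6: x=[6.0039] v=[-2.7798]
Step 7: x=[5.4683] v=[-2.6778]
Step 8: x=[4.9900] v=[-2.3913]
Step 9: x=[4.6020] v=[-1.9401]
Step 10: x=[4.3310] v=[-1.3552]
Step 11: x=[4.1956] v=[-0.6770]
Step 12: x=[4.2052] v=[0.0478]
First v>=0 after going negative at step 12, time=2.4000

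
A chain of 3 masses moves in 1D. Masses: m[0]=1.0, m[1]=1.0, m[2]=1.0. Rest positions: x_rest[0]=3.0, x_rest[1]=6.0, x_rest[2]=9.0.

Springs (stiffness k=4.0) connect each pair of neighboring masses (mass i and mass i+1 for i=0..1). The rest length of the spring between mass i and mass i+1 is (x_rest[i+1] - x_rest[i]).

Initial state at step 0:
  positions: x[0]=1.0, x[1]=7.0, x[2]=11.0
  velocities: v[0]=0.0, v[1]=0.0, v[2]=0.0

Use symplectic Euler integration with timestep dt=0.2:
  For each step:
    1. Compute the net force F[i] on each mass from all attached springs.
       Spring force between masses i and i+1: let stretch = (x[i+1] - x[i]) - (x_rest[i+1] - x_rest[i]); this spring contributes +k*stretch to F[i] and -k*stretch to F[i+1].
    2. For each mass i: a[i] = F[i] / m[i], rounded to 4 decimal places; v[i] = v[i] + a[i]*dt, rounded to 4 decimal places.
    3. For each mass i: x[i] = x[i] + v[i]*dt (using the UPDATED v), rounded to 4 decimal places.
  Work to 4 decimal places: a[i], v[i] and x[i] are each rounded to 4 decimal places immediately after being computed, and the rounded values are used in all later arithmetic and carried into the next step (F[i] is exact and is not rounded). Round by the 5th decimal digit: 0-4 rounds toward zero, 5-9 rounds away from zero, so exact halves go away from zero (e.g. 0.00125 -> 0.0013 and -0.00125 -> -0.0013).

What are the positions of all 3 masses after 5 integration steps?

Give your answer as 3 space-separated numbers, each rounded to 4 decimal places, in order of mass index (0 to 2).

Answer: 4.8192 5.8132 8.3677

Derivation:
Step 0: x=[1.0000 7.0000 11.0000] v=[0.0000 0.0000 0.0000]
Step 1: x=[1.4800 6.6800 10.8400] v=[2.4000 -1.6000 -0.8000]
Step 2: x=[2.3120 6.1936 10.4944] v=[4.1600 -2.4320 -1.7280]
Step 3: x=[3.2851 5.7743 9.9407] v=[4.8653 -2.0966 -2.7686]
Step 4: x=[4.1764 5.6233 9.2004] v=[4.4567 -0.7548 -3.7017]
Step 5: x=[4.8192 5.8132 8.3677] v=[3.2142 0.9494 -4.1634]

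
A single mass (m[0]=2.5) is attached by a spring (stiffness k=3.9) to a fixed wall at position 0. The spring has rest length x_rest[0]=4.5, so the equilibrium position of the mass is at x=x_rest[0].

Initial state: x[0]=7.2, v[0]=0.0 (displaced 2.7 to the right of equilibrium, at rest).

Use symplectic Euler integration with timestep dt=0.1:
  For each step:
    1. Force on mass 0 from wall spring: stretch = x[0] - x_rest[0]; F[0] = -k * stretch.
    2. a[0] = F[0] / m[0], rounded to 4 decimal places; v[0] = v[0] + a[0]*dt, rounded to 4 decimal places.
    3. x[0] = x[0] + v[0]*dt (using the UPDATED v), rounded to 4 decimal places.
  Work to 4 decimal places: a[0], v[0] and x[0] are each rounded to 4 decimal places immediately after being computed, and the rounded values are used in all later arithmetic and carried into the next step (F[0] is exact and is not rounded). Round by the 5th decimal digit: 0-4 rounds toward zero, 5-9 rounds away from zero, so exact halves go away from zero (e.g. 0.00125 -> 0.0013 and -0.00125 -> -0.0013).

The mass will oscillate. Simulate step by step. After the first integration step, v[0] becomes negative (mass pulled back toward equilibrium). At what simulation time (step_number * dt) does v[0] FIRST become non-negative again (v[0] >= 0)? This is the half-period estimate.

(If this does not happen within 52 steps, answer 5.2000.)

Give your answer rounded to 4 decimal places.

Step 0: x=[7.2000] v=[0.0000]
Step 1: x=[7.1579] v=[-0.4212]
Step 2: x=[7.0743] v=[-0.8358]
Step 3: x=[6.9506] v=[-1.2374]
Step 4: x=[6.7886] v=[-1.6197]
Step 5: x=[6.5909] v=[-1.9767]
Step 6: x=[6.3606] v=[-2.3029]
Step 7: x=[6.1013] v=[-2.5932]
Step 8: x=[5.8170] v=[-2.8430]
Step 9: x=[5.5122] v=[-3.0485]
Step 10: x=[5.1916] v=[-3.2064]
Step 11: x=[4.8602] v=[-3.3143]
Step 12: x=[4.5232] v=[-3.3705]
Step 13: x=[4.1858] v=[-3.3741]
Step 14: x=[3.8533] v=[-3.3251]
Step 15: x=[3.5309] v=[-3.2242]
Step 16: x=[3.2236] v=[-3.0730]
Step 17: x=[2.9362] v=[-2.8739]
Step 18: x=[2.6732] v=[-2.6300]
Step 19: x=[2.4387] v=[-2.3450]
Step 20: x=[2.2364] v=[-2.0234]
Step 21: x=[2.0694] v=[-1.6703]
Step 22: x=[1.9403] v=[-1.2911]
Step 23: x=[1.8511] v=[-0.8918]
Step 24: x=[1.8032] v=[-0.4786]
Step 25: x=[1.7974] v=[-0.0579]
Step 26: x=[1.8338] v=[0.3637]
First v>=0 after going negative at step 26, time=2.6000

Answer: 2.6000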